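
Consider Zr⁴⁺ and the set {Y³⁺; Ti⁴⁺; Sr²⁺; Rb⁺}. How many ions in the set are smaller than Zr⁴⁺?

Ti⁴⁺ has 18 e⁻ (Z=22), Zr⁴⁺ has 36 e⁻ (Z=40), Y³⁺ has 36 e⁻ (Z=39), Sr²⁺ has 36 e⁻ (Z=38), Rb⁺ has 36 e⁻ (Z=37). Ti⁴⁺ < Zr⁴⁺ (same group, period 4 vs 5); Zr⁴⁺ < Y³⁺ (both 36 e⁻, Z=40>39); Y³⁺ < Sr²⁺ (both 36 e⁻, Z=39>38); Sr²⁺ < Rb⁺ (isoelectronic, higher Z=38 is smaller).
Placing each against Zr⁴⁺: smaller — Ti⁴⁺; larger — Y³⁺, Sr²⁺, Rb⁺. That's 1.

1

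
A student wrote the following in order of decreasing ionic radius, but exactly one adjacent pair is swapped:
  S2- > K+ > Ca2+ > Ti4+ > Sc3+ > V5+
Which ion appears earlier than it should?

Ti4+

Check each adjacent pair. Ti4+ and Sc3+ are reversed: Ti4+ and Sc3+ share 18 electrons; the higher nuclear charge on Ti (Z=22) contracts it more, so Ti4+ < Sc3+. No other neighbouring pair contradicts the periodic trends, so Ti4+ is the ion listed too early.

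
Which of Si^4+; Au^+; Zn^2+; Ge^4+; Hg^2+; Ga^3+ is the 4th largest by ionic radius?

Work out protons and electrons: Si^4+ (Z=14, 10 e⁻), Ge^4+ (Z=32, 28 e⁻), Ga^3+ (Z=31, 28 e⁻), Zn^2+ (Z=30, 28 e⁻), Hg^2+ (Z=80, 78 e⁻), Au^+ (Z=79, 78 e⁻). Si^4+ < Ge^4+ (same group, period 3 vs 4); Ge^4+ < Ga^3+ (isoelectronic, higher Z=32 is smaller); Ga^3+ < Zn^2+ (both 28 e⁻, Z=31>30); Zn^2+ < Hg^2+ (same group, 2 shells fewer); Hg^2+ < Au^+ (isoelectronic, higher Z=80 is smaller).
So the order is Si^4+ < Ge^4+ < Ga^3+ < Zn^2+ < Hg^2+ < Au^+; the 4th-largest ion is Ga^3+.

Ga^3+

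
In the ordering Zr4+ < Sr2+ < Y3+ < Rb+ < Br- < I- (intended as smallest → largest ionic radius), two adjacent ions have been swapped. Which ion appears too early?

Scanning neighbour by neighbour, only Sr2+/Y3+ violates a trend: they are isoelectronic (36 e⁻) and Y has more protons than Sr (39 vs 38), making Y3+ smaller. That makes Sr2+ the one sitting a position early relative to where it belongs.

Sr2+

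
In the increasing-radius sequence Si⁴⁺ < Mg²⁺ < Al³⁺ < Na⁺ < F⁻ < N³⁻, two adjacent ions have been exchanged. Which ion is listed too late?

Scanning neighbour by neighbour, only Mg²⁺/Al³⁺ violates a trend: Al³⁺ and Mg²⁺ share 10 electrons; the higher nuclear charge on Al (Z=13) contracts it more, so Al³⁺ < Mg²⁺. That makes Al³⁺ the one sitting a position late relative to where it belongs.

Al³⁺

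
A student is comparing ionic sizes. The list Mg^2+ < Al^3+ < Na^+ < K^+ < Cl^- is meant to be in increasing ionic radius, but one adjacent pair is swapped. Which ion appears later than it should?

Al^3+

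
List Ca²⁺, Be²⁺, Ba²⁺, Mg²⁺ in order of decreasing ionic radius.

All are in the same group with charge +2. Radius grows down the group as n (the outermost shell) increases.

Ba²⁺ > Ca²⁺ > Mg²⁺ > Be²⁺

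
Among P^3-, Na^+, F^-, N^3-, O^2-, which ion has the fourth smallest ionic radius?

Na^+: 10 e⁻, Z=11, F^-: 10 e⁻, Z=9, O^2-: 10 e⁻, Z=8, N^3-: 10 e⁻, Z=7, P^3-: 18 e⁻, Z=15. Na^+ < F^- (both 10 e⁻, Z=11>9); F^- < O^2- (both 10 e⁻, Z=9>8); O^2- < N^3- (isoelectronic, higher Z=8 is smaller); N^3- < P^3- (same group, 1 shell fewer).
Ordering: Na^+ < F^- < O^2- < N^3- < P^3-. The fourth smallest is N^3-.

N^3-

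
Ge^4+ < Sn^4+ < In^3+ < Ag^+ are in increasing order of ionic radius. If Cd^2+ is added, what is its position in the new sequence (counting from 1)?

4

Work out protons and electrons: Ge^4+ has 28 e⁻ (Z=32), Sn^4+ has 46 e⁻ (Z=50), In^3+ has 46 e⁻ (Z=49), Cd^2+ has 46 e⁻ (Z=48), Ag^+ has 46 e⁻ (Z=47). Ge^4+ < Sn^4+ (same group, 1 shell fewer); Sn^4+ < In^3+ (isoelectronic, higher Z=50 is smaller); In^3+ < Cd^2+ (isoelectronic, higher Z=49 is smaller); Cd^2+ < Ag^+ (both 46 e⁻, Z=48>47).
The complete sequence is Ge^4+ < Sn^4+ < In^3+ < Cd^2+ < Ag^+. Cd^2+ sits at position 4.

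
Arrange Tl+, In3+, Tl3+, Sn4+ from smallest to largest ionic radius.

Sn4+ < In3+ < Tl3+ < Tl+

Work out protons and electrons: Sn4+: 46 e⁻, Z=50, In3+: 46 e⁻, Z=49, Tl3+: 78 e⁻, Z=81, Tl+: 80 e⁻, Z=81. Sn4+ < In3+ (isoelectronic, higher Z=50 is smaller); In3+ < Tl3+ (same group, period 5 vs 6); Tl3+ < Tl+ (same element, +3 vs +1).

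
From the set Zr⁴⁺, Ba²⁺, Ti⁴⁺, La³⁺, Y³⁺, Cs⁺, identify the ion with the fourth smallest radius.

La³⁺

First list Z and electron count for each: Ti⁴⁺ has 18 e⁻ (Z=22), Zr⁴⁺ has 36 e⁻ (Z=40), Y³⁺ has 36 e⁻ (Z=39), La³⁺ has 54 e⁻ (Z=57), Ba²⁺ has 54 e⁻ (Z=56), Cs⁺ has 54 e⁻ (Z=55). Ti⁴⁺ < Zr⁴⁺ (same group, 1 shell fewer); Zr⁴⁺ < Y³⁺ (isoelectronic, higher Z=40 is smaller); Y³⁺ < La³⁺ (same group, 1 shell fewer); La³⁺ < Ba²⁺ (both 54 e⁻, Z=57>56); Ba²⁺ < Cs⁺ (both 54 e⁻, Z=56>55).
That gives Ti⁴⁺ < Zr⁴⁺ < Y³⁺ < La³⁺ < Ba²⁺ < Cs⁺. From the smallest end, number 4 is La³⁺.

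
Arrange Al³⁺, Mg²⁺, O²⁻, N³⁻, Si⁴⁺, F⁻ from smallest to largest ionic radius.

Each ion has 10 electrons. The ranking follows nuclear charge in reverse — greater Z gives a smaller radius. Si⁴⁺ (Z=14), Al³⁺ (Z=13), Mg²⁺ (Z=12), F⁻ (Z=9), O²⁻ (Z=8), N³⁻ (Z=7).

Si⁴⁺ < Al³⁺ < Mg²⁺ < F⁻ < O²⁻ < N³⁻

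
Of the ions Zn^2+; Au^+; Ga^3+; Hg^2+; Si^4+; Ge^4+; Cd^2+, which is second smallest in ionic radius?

Electron counts and nuclear charges: Si^4+ has 10 e⁻ (Z=14), Ge^4+ has 28 e⁻ (Z=32), Ga^3+ has 28 e⁻ (Z=31), Zn^2+ has 28 e⁻ (Z=30), Cd^2+ has 46 e⁻ (Z=48), Hg^2+ has 78 e⁻ (Z=80), Au^+ has 78 e⁻ (Z=79). Si^4+ < Ge^4+ (same group, period 3 vs 4); Ge^4+ < Ga^3+ (both 28 e⁻, Z=32>31); Ga^3+ < Zn^2+ (both 28 e⁻, Z=31>30); Zn^2+ < Cd^2+ (same group, period 4 vs 5); Cd^2+ < Hg^2+ (same group, 1 shell fewer); Hg^2+ < Au^+ (both 78 e⁻, Z=80>79).
Full ascending order: Si^4+ < Ge^4+ < Ga^3+ < Zn^2+ < Cd^2+ < Hg^2+ < Au^+. Counting from the smallest, position 2 is Ge^4+.

Ge^4+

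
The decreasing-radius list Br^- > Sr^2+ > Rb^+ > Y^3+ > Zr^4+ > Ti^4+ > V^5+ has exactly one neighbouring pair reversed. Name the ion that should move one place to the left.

Rb^+

Compare adjacent ions: both have 36 electrons but Z(Sr)=38 > Z(Rb)=37, so Sr^2+ should be the smaller of the two — yet in this decreasing list Sr^2+ sits before Rb^+. Nothing else is reversed, so Rb^+ should move one place to the left.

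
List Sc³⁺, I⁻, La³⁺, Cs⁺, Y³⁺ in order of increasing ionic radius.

Sc³⁺ < Y³⁺ < La³⁺ < Cs⁺ < I⁻

Work out protons and electrons: Sc³⁺ (Z=21, 18 e⁻), Y³⁺ (Z=39, 36 e⁻), La³⁺ (Z=57, 54 e⁻), Cs⁺ (Z=55, 54 e⁻), I⁻ (Z=53, 54 e⁻). Sc³⁺ < Y³⁺ (same group, 1 shell fewer); Y³⁺ < La³⁺ (same group, period 5 vs 6); La³⁺ < Cs⁺ (both 54 e⁻, Z=57>55); Cs⁺ < I⁻ (isoelectronic, higher Z=55 is smaller).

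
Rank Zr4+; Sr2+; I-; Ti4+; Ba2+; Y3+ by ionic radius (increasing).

Work out protons and electrons: Ti4+ has 18 e⁻ (Z=22), Zr4+ has 36 e⁻ (Z=40), Y3+ has 36 e⁻ (Z=39), Sr2+ has 36 e⁻ (Z=38), Ba2+ has 54 e⁻ (Z=56), I- has 54 e⁻ (Z=53). Ti4+ < Zr4+ (same group, 1 shell fewer); Zr4+ < Y3+ (both 36 e⁻, Z=40>39); Y3+ < Sr2+ (isoelectronic, higher Z=39 is smaller); Sr2+ < Ba2+ (same group, period 5 vs 6); Ba2+ < I- (both 54 e⁻, Z=56>53).

Ti4+ < Zr4+ < Y3+ < Sr2+ < Ba2+ < I-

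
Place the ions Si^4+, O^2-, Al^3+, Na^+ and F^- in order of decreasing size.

O^2- > F^- > Na^+ > Al^3+ > Si^4+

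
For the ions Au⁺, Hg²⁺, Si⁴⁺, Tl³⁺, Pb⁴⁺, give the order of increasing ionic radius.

Electron counts and nuclear charges: Si⁴⁺: 10 e⁻, Z=14, Pb⁴⁺: 78 e⁻, Z=82, Tl³⁺: 78 e⁻, Z=81, Hg²⁺: 78 e⁻, Z=80, Au⁺: 78 e⁻, Z=79. Si⁴⁺ < Pb⁴⁺ (same group, 3 shells fewer); Pb⁴⁺ < Tl³⁺ (both 78 e⁻, Z=82>81); Tl³⁺ < Hg²⁺ (both 78 e⁻, Z=81>80); Hg²⁺ < Au⁺ (both 78 e⁻, Z=80>79).

Si⁴⁺ < Pb⁴⁺ < Tl³⁺ < Hg²⁺ < Au⁺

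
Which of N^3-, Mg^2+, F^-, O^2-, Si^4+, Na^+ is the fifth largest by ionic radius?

All of these have 10 electrons (isoelectronic). With the same electron cloud, the ion with the most protons pulls it in tightest. Nuclear charges: Si^4+ (Z=14), Mg^2+ (Z=12), Na^+ (Z=11), F^- (Z=9), O^2- (Z=8), N^3- (Z=7). Highest Z is smallest.
Ordering: Si^4+ < Mg^2+ < Na^+ < F^- < O^2- < N^3-. The fifth largest is Mg^2+.

Mg^2+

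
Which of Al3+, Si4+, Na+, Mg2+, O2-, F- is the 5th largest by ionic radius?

Isoelectronic series (10 e⁻ each). Size is set by nuclear charge: more protons means a smaller ion. Si4+ (Z=14), Al3+ (Z=13), Mg2+ (Z=12), Na+ (Z=11), F- (Z=9), O2- (Z=8).
Full ascending order: Si4+ < Al3+ < Mg2+ < Na+ < F- < O2-. Counting from the largest, position 5 is Al3+.

Al3+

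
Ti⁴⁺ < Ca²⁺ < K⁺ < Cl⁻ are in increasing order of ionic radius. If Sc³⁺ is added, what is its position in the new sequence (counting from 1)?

2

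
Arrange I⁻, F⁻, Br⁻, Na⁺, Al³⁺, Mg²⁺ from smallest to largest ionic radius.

Al³⁺ < Mg²⁺ < Na⁺ < F⁻ < Br⁻ < I⁻

Al³⁺ (Z=13, 10 e⁻), Mg²⁺ (Z=12, 10 e⁻), Na⁺ (Z=11, 10 e⁻), F⁻ (Z=9, 10 e⁻), Br⁻ (Z=35, 36 e⁻), I⁻ (Z=53, 54 e⁻). Al³⁺ < Mg²⁺ (both 10 e⁻, Z=13>12); Mg²⁺ < Na⁺ (isoelectronic, higher Z=12 is smaller); Na⁺ < F⁻ (both 10 e⁻, Z=11>9); F⁻ < Br⁻ (same group, 2 shells fewer); Br⁻ < I⁻ (same group, period 4 vs 5).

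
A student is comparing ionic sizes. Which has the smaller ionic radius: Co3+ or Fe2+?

Co3+

These species are isoelectronic with 24 electrons. The only difference is the number of protons: Co3+ (Z=27), Fe2+ (Z=26). The strongest nuclear pull (Co3+) gives the smallest ion.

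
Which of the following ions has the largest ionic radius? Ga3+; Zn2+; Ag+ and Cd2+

Ga3+: 28 e⁻, Z=31, Zn2+: 28 e⁻, Z=30, Cd2+: 46 e⁻, Z=48, Ag+: 46 e⁻, Z=47. Ga3+ < Zn2+ (both 28 e⁻, Z=31>30); Zn2+ < Cd2+ (same group, period 4 vs 5); Cd2+ < Ag+ (both 46 e⁻, Z=48>47).

Ag+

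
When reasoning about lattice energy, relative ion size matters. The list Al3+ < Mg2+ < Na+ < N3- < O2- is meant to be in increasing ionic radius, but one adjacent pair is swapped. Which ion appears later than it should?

The pair N3-, O2- is the wrong way round — O2- and N3- share 10 electrons; the higher nuclear charge on O (Z=8) contracts it more, so O2- < N3-. All other adjacent pairs agree with periodic trends, so O2- is the misplaced ion.

O2-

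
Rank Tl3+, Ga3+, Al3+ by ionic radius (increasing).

Same group, same charge. Going down the group adds an extra shell of electrons, so the ion gets larger: Al3+ is highest in the group and smallest.

Al3+ < Ga3+ < Tl3+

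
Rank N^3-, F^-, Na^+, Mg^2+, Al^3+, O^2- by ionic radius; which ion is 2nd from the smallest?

Mg^2+

Isoelectronic series (10 e⁻ each). Size is set by nuclear charge: more protons means a smaller ion. Al^3+ (Z=13), Mg^2+ (Z=12), Na^+ (Z=11), F^- (Z=9), O^2- (Z=8), N^3- (Z=7).
Ordering: Al^3+ < Mg^2+ < Na^+ < F^- < O^2- < N^3-. The 2nd smallest is Mg^2+.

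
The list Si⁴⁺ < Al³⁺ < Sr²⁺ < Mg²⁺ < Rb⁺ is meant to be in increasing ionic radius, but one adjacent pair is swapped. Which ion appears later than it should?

Check each adjacent pair. Sr²⁺ and Mg²⁺ are reversed: Mg²⁺ and Sr²⁺ are in one column with the same charge; the lighter period-3 ion has 2 fewer shells and is smaller. No other neighbouring pair contradicts the periodic trends, so Mg²⁺ is the ion listed too late.

Mg²⁺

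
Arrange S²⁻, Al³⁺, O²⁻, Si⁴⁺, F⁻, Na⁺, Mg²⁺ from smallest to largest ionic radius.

Si⁴⁺ < Al³⁺ < Mg²⁺ < Na⁺ < F⁻ < O²⁻ < S²⁻

First list Z and electron count for each: Si⁴⁺: 10 e⁻, Z=14, Al³⁺: 10 e⁻, Z=13, Mg²⁺: 10 e⁻, Z=12, Na⁺: 10 e⁻, Z=11, F⁻: 10 e⁻, Z=9, O²⁻: 10 e⁻, Z=8, S²⁻: 18 e⁻, Z=16. Si⁴⁺ < Al³⁺ (isoelectronic, higher Z=14 is smaller); Al³⁺ < Mg²⁺ (both 10 e⁻, Z=13>12); Mg²⁺ < Na⁺ (both 10 e⁻, Z=12>11); Na⁺ < F⁻ (both 10 e⁻, Z=11>9); F⁻ < O²⁻ (isoelectronic, higher Z=9 is smaller); O²⁻ < S²⁻ (same group, 1 shell fewer).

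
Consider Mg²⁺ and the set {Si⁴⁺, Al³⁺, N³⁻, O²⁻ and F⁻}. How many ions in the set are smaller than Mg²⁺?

All of these have 10 electrons (isoelectronic). With the same electron cloud, the ion with the most protons pulls it in tightest. Nuclear charges: Si⁴⁺ (Z=14), Al³⁺ (Z=13), Mg²⁺ (Z=12), F⁻ (Z=9), O²⁻ (Z=8), N³⁻ (Z=7). Highest Z is smallest.
Overall: Si⁴⁺ < Al³⁺ < Mg²⁺ < F⁻ < O²⁻ < N³⁻. Mg²⁺ has 2 below it and 3 above. That's 2.

2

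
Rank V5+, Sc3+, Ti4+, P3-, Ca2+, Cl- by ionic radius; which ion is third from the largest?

Isoelectronic series (18 e⁻ each). Size is set by nuclear charge: more protons means a smaller ion. V5+ (Z=23), Ti4+ (Z=22), Sc3+ (Z=21), Ca2+ (Z=20), Cl- (Z=17), P3- (Z=15).
That gives V5+ < Ti4+ < Sc3+ < Ca2+ < Cl- < P3-. From the largest end, number 3 is Ca2+.

Ca2+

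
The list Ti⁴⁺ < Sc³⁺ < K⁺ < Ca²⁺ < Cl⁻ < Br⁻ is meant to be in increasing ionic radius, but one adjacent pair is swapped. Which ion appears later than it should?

Ca²⁺

Scanning neighbour by neighbour, only K⁺/Ca²⁺ violates a trend: Ca²⁺ and K⁺ share 18 electrons; the higher nuclear charge on Ca (Z=20) contracts it more, so Ca²⁺ < K⁺. That makes Ca²⁺ the one sitting a position late relative to where it belongs.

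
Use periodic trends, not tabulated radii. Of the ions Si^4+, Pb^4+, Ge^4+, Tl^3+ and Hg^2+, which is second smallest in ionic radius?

Ge^4+

Si^4+: 10 e⁻, Z=14, Ge^4+: 28 e⁻, Z=32, Pb^4+: 78 e⁻, Z=82, Tl^3+: 78 e⁻, Z=81, Hg^2+: 78 e⁻, Z=80. Si^4+ < Ge^4+ (same group, period 3 vs 4); Ge^4+ < Pb^4+ (same group, 2 shells fewer); Pb^4+ < Tl^3+ (both 78 e⁻, Z=82>81); Tl^3+ < Hg^2+ (isoelectronic, higher Z=81 is smaller).
So the order is Si^4+ < Ge^4+ < Pb^4+ < Tl^3+ < Hg^2+; the 2nd-smallest ion is Ge^4+.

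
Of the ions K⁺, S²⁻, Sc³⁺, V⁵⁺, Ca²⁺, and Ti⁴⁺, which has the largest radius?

Isoelectronic series (18 e⁻ each). Size is set by nuclear charge: more protons means a smaller ion. V⁵⁺ (Z=23), Ti⁴⁺ (Z=22), Sc³⁺ (Z=21), Ca²⁺ (Z=20), K⁺ (Z=19), S²⁻ (Z=16).

S²⁻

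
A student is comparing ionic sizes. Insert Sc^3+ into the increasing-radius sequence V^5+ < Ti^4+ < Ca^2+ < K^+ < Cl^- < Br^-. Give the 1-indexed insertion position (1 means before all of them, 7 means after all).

3

Tabulating Z and e⁻: V^5+ (Z=23, 18 e⁻), Ti^4+ (Z=22, 18 e⁻), Sc^3+ (Z=21, 18 e⁻), Ca^2+ (Z=20, 18 e⁻), K^+ (Z=19, 18 e⁻), Cl^- (Z=17, 18 e⁻), Br^- (Z=35, 36 e⁻). V^5+ < Ti^4+ (isoelectronic, higher Z=23 is smaller); Ti^4+ < Sc^3+ (isoelectronic, higher Z=22 is smaller); Sc^3+ < Ca^2+ (both 18 e⁻, Z=21>20); Ca^2+ < K^+ (isoelectronic, higher Z=20 is smaller); K^+ < Cl^- (isoelectronic, higher Z=19 is smaller); Cl^- < Br^- (same group, period 3 vs 4).
Merged order: V^5+ < Ti^4+ < Sc^3+ < Ca^2+ < K^+ < Cl^- < Br^- — Sc^3+ is number 3.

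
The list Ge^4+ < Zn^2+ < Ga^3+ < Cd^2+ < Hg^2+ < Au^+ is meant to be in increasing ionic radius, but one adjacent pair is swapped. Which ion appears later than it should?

Check each adjacent pair. Zn^2+ and Ga^3+ are reversed: Ga^3+ and Zn^2+ share 28 electrons; the higher nuclear charge on Ga (Z=31) contracts it more, so Ga^3+ < Zn^2+. No other neighbouring pair contradicts the periodic trends, so Ga^3+ is the ion listed too late.

Ga^3+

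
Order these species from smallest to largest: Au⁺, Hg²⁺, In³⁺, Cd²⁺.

Work out protons and electrons: In³⁺ has 46 e⁻ (Z=49), Cd²⁺ has 46 e⁻ (Z=48), Hg²⁺ has 78 e⁻ (Z=80), Au⁺ has 78 e⁻ (Z=79). In³⁺ < Cd²⁺ (isoelectronic, higher Z=49 is smaller); Cd²⁺ < Hg²⁺ (same group, 1 shell fewer); Hg²⁺ < Au⁺ (both 78 e⁻, Z=80>79).

In³⁺ < Cd²⁺ < Hg²⁺ < Au⁺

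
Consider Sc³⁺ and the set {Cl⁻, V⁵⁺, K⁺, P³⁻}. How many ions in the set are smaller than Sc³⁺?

Isoelectronic series (18 e⁻ each). Size is set by nuclear charge: more protons means a smaller ion. V⁵⁺ (Z=23), Sc³⁺ (Z=21), K⁺ (Z=19), Cl⁻ (Z=17), P³⁻ (Z=15).
Placing each against Sc³⁺: smaller — V⁵⁺; larger — K⁺, Cl⁻, P³⁻. Count: 1.

1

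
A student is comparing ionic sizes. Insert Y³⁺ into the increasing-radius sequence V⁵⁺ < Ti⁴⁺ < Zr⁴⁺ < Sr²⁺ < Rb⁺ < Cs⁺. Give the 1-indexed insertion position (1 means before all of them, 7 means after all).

4

V⁵⁺ has 18 e⁻ (Z=23), Ti⁴⁺ has 18 e⁻ (Z=22), Zr⁴⁺ has 36 e⁻ (Z=40), Y³⁺ has 36 e⁻ (Z=39), Sr²⁺ has 36 e⁻ (Z=38), Rb⁺ has 36 e⁻ (Z=37), Cs⁺ has 54 e⁻ (Z=55). V⁵⁺ < Ti⁴⁺ (both 18 e⁻, Z=23>22); Ti⁴⁺ < Zr⁴⁺ (same group, 1 shell fewer); Zr⁴⁺ < Y³⁺ (both 36 e⁻, Z=40>39); Y³⁺ < Sr²⁺ (isoelectronic, higher Z=39 is smaller); Sr²⁺ < Rb⁺ (isoelectronic, higher Z=38 is smaller); Rb⁺ < Cs⁺ (same group, 1 shell fewer).
With Y³⁺ included the full order is V⁵⁺ < Ti⁴⁺ < Zr⁴⁺ < Y³⁺ < Sr²⁺ < Rb⁺ < Cs⁺, so it takes position 4.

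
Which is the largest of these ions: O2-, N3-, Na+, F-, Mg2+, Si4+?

Isoelectronic series (10 e⁻ each). Size is set by nuclear charge: more protons means a smaller ion. Si4+ (Z=14), Mg2+ (Z=12), Na+ (Z=11), F- (Z=9), O2- (Z=8), N3- (Z=7).

N3-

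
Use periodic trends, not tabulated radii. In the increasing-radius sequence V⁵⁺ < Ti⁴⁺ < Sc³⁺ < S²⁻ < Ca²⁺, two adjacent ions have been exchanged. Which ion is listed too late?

The pair S²⁻, Ca²⁺ is the wrong way round — both have 18 electrons but Z(Ca)=20 > Z(S)=16, so Ca²⁺ should be the smaller of the two. All other adjacent pairs agree with periodic trends, so Ca²⁺ is the misplaced ion.

Ca²⁺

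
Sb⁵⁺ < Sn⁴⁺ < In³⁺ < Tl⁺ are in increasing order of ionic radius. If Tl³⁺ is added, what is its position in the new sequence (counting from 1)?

4

Tabulating Z and e⁻: Sb⁵⁺ (Z=51, 46 e⁻), Sn⁴⁺ (Z=50, 46 e⁻), In³⁺ (Z=49, 46 e⁻), Tl³⁺ (Z=81, 78 e⁻), Tl⁺ (Z=81, 80 e⁻). Sb⁵⁺ < Sn⁴⁺ (both 46 e⁻, Z=51>50); Sn⁴⁺ < In³⁺ (both 46 e⁻, Z=50>49); In³⁺ < Tl³⁺ (same group, period 5 vs 6); Tl³⁺ < Tl⁺ (same element, +3 vs +1).
With Tl³⁺ included the full order is Sb⁵⁺ < Sn⁴⁺ < In³⁺ < Tl³⁺ < Tl⁺, so it takes position 4.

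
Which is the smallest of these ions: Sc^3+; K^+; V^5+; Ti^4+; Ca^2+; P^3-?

Isoelectronic series (18 e⁻ each). Size is set by nuclear charge: more protons means a smaller ion. V^5+ (Z=23), Ti^4+ (Z=22), Sc^3+ (Z=21), Ca^2+ (Z=20), K^+ (Z=19), P^3- (Z=15).

V^5+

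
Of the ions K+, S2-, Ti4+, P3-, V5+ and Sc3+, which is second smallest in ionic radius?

These species are isoelectronic with 18 electrons. The only difference is the number of protons: V5+ (Z=23), Ti4+ (Z=22), Sc3+ (Z=21), K+ (Z=19), S2- (Z=16), P3- (Z=15). The strongest nuclear pull (V5+) gives the smallest ion.
So the order is V5+ < Ti4+ < Sc3+ < K+ < S2- < P3-; the 2nd-smallest ion is Ti4+.

Ti4+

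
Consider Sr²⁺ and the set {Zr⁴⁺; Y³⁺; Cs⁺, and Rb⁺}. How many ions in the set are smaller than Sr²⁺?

2

First list Z and electron count for each: Zr⁴⁺ (Z=40, 36 e⁻), Y³⁺ (Z=39, 36 e⁻), Sr²⁺ (Z=38, 36 e⁻), Rb⁺ (Z=37, 36 e⁻), Cs⁺ (Z=55, 54 e⁻). Zr⁴⁺ < Y³⁺ (both 36 e⁻, Z=40>39); Y³⁺ < Sr²⁺ (isoelectronic, higher Z=39 is smaller); Sr²⁺ < Rb⁺ (both 36 e⁻, Z=38>37); Rb⁺ < Cs⁺ (same group, period 5 vs 6).
Overall: Zr⁴⁺ < Y³⁺ < Sr²⁺ < Rb⁺ < Cs⁺. Sr²⁺ has 2 below it and 2 above. Count: 2.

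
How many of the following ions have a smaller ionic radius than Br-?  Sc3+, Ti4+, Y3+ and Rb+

Work out protons and electrons: Ti4+: 18 e⁻, Z=22, Sc3+: 18 e⁻, Z=21, Y3+: 36 e⁻, Z=39, Rb+: 36 e⁻, Z=37, Br-: 36 e⁻, Z=35. Ti4+ < Sc3+ (both 18 e⁻, Z=22>21); Sc3+ < Y3+ (same group, period 4 vs 5); Y3+ < Rb+ (isoelectronic, higher Z=39 is smaller); Rb+ < Br- (both 36 e⁻, Z=37>35).
Overall: Ti4+ < Sc3+ < Y3+ < Rb+ < Br-. Br- has 4 below it and 0 above. So 4 are smaller.

4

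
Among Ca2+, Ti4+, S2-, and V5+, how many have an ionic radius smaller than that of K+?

3

Each ion has 18 electrons. The ranking follows nuclear charge in reverse — greater Z gives a smaller radius. V5+ (Z=23), Ti4+ (Z=22), Ca2+ (Z=20), K+ (Z=19), S2- (Z=16).
Ordering all of them (including K+) by radius gives V5+ < Ti4+ < Ca2+ < K+ < S2-. So 3 are smaller.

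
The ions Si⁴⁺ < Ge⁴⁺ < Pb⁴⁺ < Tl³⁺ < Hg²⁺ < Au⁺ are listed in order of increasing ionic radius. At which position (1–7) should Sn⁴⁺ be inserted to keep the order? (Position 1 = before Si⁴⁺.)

3

Tabulating Z and e⁻: Si⁴⁺: 10 e⁻, Z=14, Ge⁴⁺: 28 e⁻, Z=32, Sn⁴⁺: 46 e⁻, Z=50, Pb⁴⁺: 78 e⁻, Z=82, Tl³⁺: 78 e⁻, Z=81, Hg²⁺: 78 e⁻, Z=80, Au⁺: 78 e⁻, Z=79. Si⁴⁺ < Ge⁴⁺ (same group, period 3 vs 4); Ge⁴⁺ < Sn⁴⁺ (same group, period 4 vs 5); Sn⁴⁺ < Pb⁴⁺ (same group, 1 shell fewer); Pb⁴⁺ < Tl³⁺ (both 78 e⁻, Z=82>81); Tl³⁺ < Hg²⁺ (isoelectronic, higher Z=81 is smaller); Hg²⁺ < Au⁺ (isoelectronic, higher Z=80 is smaller).
Merged order: Si⁴⁺ < Ge⁴⁺ < Sn⁴⁺ < Pb⁴⁺ < Tl³⁺ < Hg²⁺ < Au⁺ — Sn⁴⁺ is number 3.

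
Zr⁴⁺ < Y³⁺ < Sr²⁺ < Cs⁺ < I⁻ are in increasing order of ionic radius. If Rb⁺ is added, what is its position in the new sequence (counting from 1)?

Work out protons and electrons: Zr⁴⁺: 36 e⁻, Z=40, Y³⁺: 36 e⁻, Z=39, Sr²⁺: 36 e⁻, Z=38, Rb⁺: 36 e⁻, Z=37, Cs⁺: 54 e⁻, Z=55, I⁻: 54 e⁻, Z=53. Zr⁴⁺ < Y³⁺ (isoelectronic, higher Z=40 is smaller); Y³⁺ < Sr²⁺ (isoelectronic, higher Z=39 is smaller); Sr²⁺ < Rb⁺ (isoelectronic, higher Z=38 is smaller); Rb⁺ < Cs⁺ (same group, period 5 vs 6); Cs⁺ < I⁻ (isoelectronic, higher Z=55 is smaller).
The complete sequence is Zr⁴⁺ < Y³⁺ < Sr²⁺ < Rb⁺ < Cs⁺ < I⁻. Rb⁺ sits at position 4.

4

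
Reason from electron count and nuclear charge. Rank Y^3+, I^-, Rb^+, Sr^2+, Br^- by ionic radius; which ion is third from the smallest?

First list Z and electron count for each: Y^3+: 36 e⁻, Z=39, Sr^2+: 36 e⁻, Z=38, Rb^+: 36 e⁻, Z=37, Br^-: 36 e⁻, Z=35, I^-: 54 e⁻, Z=53. Y^3+ < Sr^2+ (both 36 e⁻, Z=39>38); Sr^2+ < Rb^+ (isoelectronic, higher Z=38 is smaller); Rb^+ < Br^- (both 36 e⁻, Z=37>35); Br^- < I^- (same group, 1 shell fewer).
Full ascending order: Y^3+ < Sr^2+ < Rb^+ < Br^- < I^-. Counting from the smallest, position 3 is Rb^+.

Rb^+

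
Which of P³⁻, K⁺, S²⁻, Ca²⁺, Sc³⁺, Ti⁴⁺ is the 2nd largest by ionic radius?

Each ion has 18 electrons. The ranking follows nuclear charge in reverse — greater Z gives a smaller radius. Ti⁴⁺ (Z=22), Sc³⁺ (Z=21), Ca²⁺ (Z=20), K⁺ (Z=19), S²⁻ (Z=16), P³⁻ (Z=15).
Full ascending order: Ti⁴⁺ < Sc³⁺ < Ca²⁺ < K⁺ < S²⁻ < P³⁻. Counting from the largest, position 2 is S²⁻.

S²⁻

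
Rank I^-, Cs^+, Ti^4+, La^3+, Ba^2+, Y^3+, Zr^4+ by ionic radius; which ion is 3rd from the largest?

Ti^4+: 18 e⁻, Z=22, Zr^4+: 36 e⁻, Z=40, Y^3+: 36 e⁻, Z=39, La^3+: 54 e⁻, Z=57, Ba^2+: 54 e⁻, Z=56, Cs^+: 54 e⁻, Z=55, I^-: 54 e⁻, Z=53. Ti^4+ < Zr^4+ (same group, period 4 vs 5); Zr^4+ < Y^3+ (isoelectronic, higher Z=40 is smaller); Y^3+ < La^3+ (same group, 1 shell fewer); La^3+ < Ba^2+ (isoelectronic, higher Z=57 is smaller); Ba^2+ < Cs^+ (both 54 e⁻, Z=56>55); Cs^+ < I^- (isoelectronic, higher Z=55 is smaller).
Ordering: Ti^4+ < Zr^4+ < Y^3+ < La^3+ < Ba^2+ < Cs^+ < I^-. The 3rd largest is Ba^2+.

Ba^2+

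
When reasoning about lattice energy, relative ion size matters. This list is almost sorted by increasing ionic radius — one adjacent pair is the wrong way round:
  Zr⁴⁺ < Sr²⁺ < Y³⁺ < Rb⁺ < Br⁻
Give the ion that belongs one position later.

Scanning neighbour by neighbour, only Sr²⁺/Y³⁺ violates a trend: they are isoelectronic (36 e⁻) and Y has more protons than Sr (39 vs 38), making Y³⁺ smaller. That makes Sr²⁺ the one sitting a position early relative to where it belongs.

Sr²⁺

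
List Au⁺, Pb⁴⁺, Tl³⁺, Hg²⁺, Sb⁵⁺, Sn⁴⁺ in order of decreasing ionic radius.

Work out protons and electrons: Sb⁵⁺ has 46 e⁻ (Z=51), Sn⁴⁺ has 46 e⁻ (Z=50), Pb⁴⁺ has 78 e⁻ (Z=82), Tl³⁺ has 78 e⁻ (Z=81), Hg²⁺ has 78 e⁻ (Z=80), Au⁺ has 78 e⁻ (Z=79). Sb⁵⁺ < Sn⁴⁺ (isoelectronic, higher Z=51 is smaller); Sn⁴⁺ < Pb⁴⁺ (same group, 1 shell fewer); Pb⁴⁺ < Tl³⁺ (both 78 e⁻, Z=82>81); Tl³⁺ < Hg²⁺ (both 78 e⁻, Z=81>80); Hg²⁺ < Au⁺ (both 78 e⁻, Z=80>79).

Au⁺ > Hg²⁺ > Tl³⁺ > Pb⁴⁺ > Sn⁴⁺ > Sb⁵⁺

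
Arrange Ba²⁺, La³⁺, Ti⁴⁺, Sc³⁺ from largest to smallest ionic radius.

Ti⁴⁺ (Z=22, 18 e⁻), Sc³⁺ (Z=21, 18 e⁻), La³⁺ (Z=57, 54 e⁻), Ba²⁺ (Z=56, 54 e⁻). Ti⁴⁺ < Sc³⁺ (both 18 e⁻, Z=22>21); Sc³⁺ < La³⁺ (same group, period 4 vs 6); La³⁺ < Ba²⁺ (both 54 e⁻, Z=57>56).

Ba²⁺ > La³⁺ > Sc³⁺ > Ti⁴⁺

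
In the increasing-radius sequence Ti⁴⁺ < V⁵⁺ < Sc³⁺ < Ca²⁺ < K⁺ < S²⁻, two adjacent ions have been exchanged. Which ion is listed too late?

V⁵⁺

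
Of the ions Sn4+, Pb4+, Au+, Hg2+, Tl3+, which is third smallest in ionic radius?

Electron counts and nuclear charges: Sn4+ (Z=50, 46 e⁻), Pb4+ (Z=82, 78 e⁻), Tl3+ (Z=81, 78 e⁻), Hg2+ (Z=80, 78 e⁻), Au+ (Z=79, 78 e⁻). Sn4+ < Pb4+ (same group, 1 shell fewer); Pb4+ < Tl3+ (isoelectronic, higher Z=82 is smaller); Tl3+ < Hg2+ (both 78 e⁻, Z=81>80); Hg2+ < Au+ (isoelectronic, higher Z=80 is smaller).
Full ascending order: Sn4+ < Pb4+ < Tl3+ < Hg2+ < Au+. Counting from the smallest, position 3 is Tl3+.

Tl3+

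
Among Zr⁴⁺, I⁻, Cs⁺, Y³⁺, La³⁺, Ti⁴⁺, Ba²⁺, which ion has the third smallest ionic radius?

Y³⁺

Ti⁴⁺: 18 e⁻, Z=22, Zr⁴⁺: 36 e⁻, Z=40, Y³⁺: 36 e⁻, Z=39, La³⁺: 54 e⁻, Z=57, Ba²⁺: 54 e⁻, Z=56, Cs⁺: 54 e⁻, Z=55, I⁻: 54 e⁻, Z=53. Ti⁴⁺ < Zr⁴⁺ (same group, 1 shell fewer); Zr⁴⁺ < Y³⁺ (both 36 e⁻, Z=40>39); Y³⁺ < La³⁺ (same group, period 5 vs 6); La³⁺ < Ba²⁺ (isoelectronic, higher Z=57 is smaller); Ba²⁺ < Cs⁺ (both 54 e⁻, Z=56>55); Cs⁺ < I⁻ (both 54 e⁻, Z=55>53).
So the order is Ti⁴⁺ < Zr⁴⁺ < Y³⁺ < La³⁺ < Ba²⁺ < Cs⁺ < I⁻; the 3rd-smallest ion is Y³⁺.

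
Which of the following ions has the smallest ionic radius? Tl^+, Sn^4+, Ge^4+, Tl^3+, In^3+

Ge^4+

Tabulating Z and e⁻: Ge^4+ (Z=32, 28 e⁻), Sn^4+ (Z=50, 46 e⁻), In^3+ (Z=49, 46 e⁻), Tl^3+ (Z=81, 78 e⁻), Tl^+ (Z=81, 80 e⁻). Ge^4+ < Sn^4+ (same group, 1 shell fewer); Sn^4+ < In^3+ (both 46 e⁻, Z=50>49); In^3+ < Tl^3+ (same group, period 5 vs 6); Tl^3+ < Tl^+ (same element, +3 vs +1).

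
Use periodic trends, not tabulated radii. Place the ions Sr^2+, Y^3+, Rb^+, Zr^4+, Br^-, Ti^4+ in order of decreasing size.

Br^- > Rb^+ > Sr^2+ > Y^3+ > Zr^4+ > Ti^4+

Electron counts and nuclear charges: Ti^4+ has 18 e⁻ (Z=22), Zr^4+ has 36 e⁻ (Z=40), Y^3+ has 36 e⁻ (Z=39), Sr^2+ has 36 e⁻ (Z=38), Rb^+ has 36 e⁻ (Z=37), Br^- has 36 e⁻ (Z=35). Ti^4+ < Zr^4+ (same group, period 4 vs 5); Zr^4+ < Y^3+ (isoelectronic, higher Z=40 is smaller); Y^3+ < Sr^2+ (both 36 e⁻, Z=39>38); Sr^2+ < Rb^+ (both 36 e⁻, Z=38>37); Rb^+ < Br^- (isoelectronic, higher Z=37 is smaller).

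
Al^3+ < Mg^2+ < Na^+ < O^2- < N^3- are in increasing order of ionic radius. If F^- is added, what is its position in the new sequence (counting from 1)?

Each ion has 10 electrons. The ranking follows nuclear charge in reverse — greater Z gives a smaller radius. Al^3+ (Z=13), Mg^2+ (Z=12), Na^+ (Z=11), F^- (Z=9), O^2- (Z=8), N^3- (Z=7).
Putting F^- in gives Al^3+ < Mg^2+ < Na^+ < F^- < O^2- < N^3-; it lands at slot 4.

4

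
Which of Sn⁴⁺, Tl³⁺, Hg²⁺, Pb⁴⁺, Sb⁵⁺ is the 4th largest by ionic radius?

Electron counts and nuclear charges: Sb⁵⁺ has 46 e⁻ (Z=51), Sn⁴⁺ has 46 e⁻ (Z=50), Pb⁴⁺ has 78 e⁻ (Z=82), Tl³⁺ has 78 e⁻ (Z=81), Hg²⁺ has 78 e⁻ (Z=80). Sb⁵⁺ < Sn⁴⁺ (both 46 e⁻, Z=51>50); Sn⁴⁺ < Pb⁴⁺ (same group, period 5 vs 6); Pb⁴⁺ < Tl³⁺ (isoelectronic, higher Z=82 is smaller); Tl³⁺ < Hg²⁺ (isoelectronic, higher Z=81 is smaller).
That gives Sb⁵⁺ < Sn⁴⁺ < Pb⁴⁺ < Tl³⁺ < Hg²⁺. From the largest end, number 4 is Sn⁴⁺.

Sn⁴⁺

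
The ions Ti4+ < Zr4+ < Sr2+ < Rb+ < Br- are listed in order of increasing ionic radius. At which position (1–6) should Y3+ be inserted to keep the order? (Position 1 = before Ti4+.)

3

Electron counts and nuclear charges: Ti4+ has 18 e⁻ (Z=22), Zr4+ has 36 e⁻ (Z=40), Y3+ has 36 e⁻ (Z=39), Sr2+ has 36 e⁻ (Z=38), Rb+ has 36 e⁻ (Z=37), Br- has 36 e⁻ (Z=35). Ti4+ < Zr4+ (same group, 1 shell fewer); Zr4+ < Y3+ (both 36 e⁻, Z=40>39); Y3+ < Sr2+ (isoelectronic, higher Z=39 is smaller); Sr2+ < Rb+ (both 36 e⁻, Z=38>37); Rb+ < Br- (isoelectronic, higher Z=37 is smaller).
Putting Y3+ in gives Ti4+ < Zr4+ < Y3+ < Sr2+ < Rb+ < Br-; it lands at slot 3.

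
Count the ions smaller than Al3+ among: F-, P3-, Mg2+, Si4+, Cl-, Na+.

1

Tabulating Z and e⁻: Si4+ (Z=14, 10 e⁻), Al3+ (Z=13, 10 e⁻), Mg2+ (Z=12, 10 e⁻), Na+ (Z=11, 10 e⁻), F- (Z=9, 10 e⁻), Cl- (Z=17, 18 e⁻), P3- (Z=15, 18 e⁻). Si4+ < Al3+ (isoelectronic, higher Z=14 is smaller); Al3+ < Mg2+ (both 10 e⁻, Z=13>12); Mg2+ < Na+ (isoelectronic, higher Z=12 is smaller); Na+ < F- (both 10 e⁻, Z=11>9); F- < Cl- (same group, period 2 vs 3); Cl- < P3- (both 18 e⁻, Z=17>15).
Overall: Si4+ < Al3+ < Mg2+ < Na+ < F- < Cl- < P3-. Al3+ has 1 below it and 5 above. That's 1.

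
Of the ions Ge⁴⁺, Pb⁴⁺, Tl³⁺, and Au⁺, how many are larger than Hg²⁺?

Electron counts and nuclear charges: Ge⁴⁺: 28 e⁻, Z=32, Pb⁴⁺: 78 e⁻, Z=82, Tl³⁺: 78 e⁻, Z=81, Hg²⁺: 78 e⁻, Z=80, Au⁺: 78 e⁻, Z=79. Ge⁴⁺ < Pb⁴⁺ (same group, period 4 vs 6); Pb⁴⁺ < Tl³⁺ (isoelectronic, higher Z=82 is smaller); Tl³⁺ < Hg²⁺ (both 78 e⁻, Z=81>80); Hg²⁺ < Au⁺ (isoelectronic, higher Z=80 is smaller).
Placing each against Hg²⁺: smaller — Ge⁴⁺, Pb⁴⁺, Tl³⁺; larger — Au⁺. So 1 is larger.

1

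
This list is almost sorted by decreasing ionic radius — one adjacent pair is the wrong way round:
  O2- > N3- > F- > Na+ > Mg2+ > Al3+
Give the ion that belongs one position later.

Scanning neighbour by neighbour, only O2-/N3- violates a trend: both have 10 electrons but Z(O)=8 > Z(N)=7, so O2- should be the smaller of the two. That makes O2- the one sitting a position early relative to where it belongs.

O2-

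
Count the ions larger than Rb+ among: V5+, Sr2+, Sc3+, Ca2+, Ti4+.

V5+ has 18 e⁻ (Z=23), Ti4+ has 18 e⁻ (Z=22), Sc3+ has 18 e⁻ (Z=21), Ca2+ has 18 e⁻ (Z=20), Sr2+ has 36 e⁻ (Z=38), Rb+ has 36 e⁻ (Z=37). V5+ < Ti4+ (both 18 e⁻, Z=23>22); Ti4+ < Sc3+ (isoelectronic, higher Z=22 is smaller); Sc3+ < Ca2+ (both 18 e⁻, Z=21>20); Ca2+ < Sr2+ (same group, period 4 vs 5); Sr2+ < Rb+ (both 36 e⁻, Z=38>37).
Relative to Rb+, the ions that are larger are none. That's 0.

0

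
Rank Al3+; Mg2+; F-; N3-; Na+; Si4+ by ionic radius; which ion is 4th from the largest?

Mg2+

Isoelectronic series (10 e⁻ each). Size is set by nuclear charge: more protons means a smaller ion. Si4+ (Z=14), Al3+ (Z=13), Mg2+ (Z=12), Na+ (Z=11), F- (Z=9), N3- (Z=7).
So the order is Si4+ < Al3+ < Mg2+ < Na+ < F- < N3-; the 4th-largest ion is Mg2+.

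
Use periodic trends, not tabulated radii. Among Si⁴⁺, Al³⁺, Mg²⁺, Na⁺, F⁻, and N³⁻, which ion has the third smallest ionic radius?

Isoelectronic series (10 e⁻ each). Size is set by nuclear charge: more protons means a smaller ion. Si⁴⁺ (Z=14), Al³⁺ (Z=13), Mg²⁺ (Z=12), Na⁺ (Z=11), F⁻ (Z=9), N³⁻ (Z=7).
Full ascending order: Si⁴⁺ < Al³⁺ < Mg²⁺ < Na⁺ < F⁻ < N³⁻. Counting from the smallest, position 3 is Mg²⁺.

Mg²⁺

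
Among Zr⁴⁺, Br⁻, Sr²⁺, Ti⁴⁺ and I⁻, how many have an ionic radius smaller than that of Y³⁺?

First list Z and electron count for each: Ti⁴⁺ (Z=22, 18 e⁻), Zr⁴⁺ (Z=40, 36 e⁻), Y³⁺ (Z=39, 36 e⁻), Sr²⁺ (Z=38, 36 e⁻), Br⁻ (Z=35, 36 e⁻), I⁻ (Z=53, 54 e⁻). Ti⁴⁺ < Zr⁴⁺ (same group, period 4 vs 5); Zr⁴⁺ < Y³⁺ (isoelectronic, higher Z=40 is smaller); Y³⁺ < Sr²⁺ (both 36 e⁻, Z=39>38); Sr²⁺ < Br⁻ (both 36 e⁻, Z=38>35); Br⁻ < I⁻ (same group, period 4 vs 5).
Overall: Ti⁴⁺ < Zr⁴⁺ < Y³⁺ < Sr²⁺ < Br⁻ < I⁻. Y³⁺ has 2 below it and 3 above. That's 2.

2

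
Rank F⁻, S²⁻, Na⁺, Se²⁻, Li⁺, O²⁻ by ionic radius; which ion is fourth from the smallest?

O²⁻

Tabulating Z and e⁻: Li⁺ has 2 e⁻ (Z=3), Na⁺ has 10 e⁻ (Z=11), F⁻ has 10 e⁻ (Z=9), O²⁻ has 10 e⁻ (Z=8), S²⁻ has 18 e⁻ (Z=16), Se²⁻ has 36 e⁻ (Z=34). Li⁺ < Na⁺ (same group, 1 shell fewer); Na⁺ < F⁻ (both 10 e⁻, Z=11>9); F⁻ < O²⁻ (both 10 e⁻, Z=9>8); O²⁻ < S²⁻ (same group, 1 shell fewer); S²⁻ < Se²⁻ (same group, 1 shell fewer).
So the order is Li⁺ < Na⁺ < F⁻ < O²⁻ < S²⁻ < Se²⁻; the 4th-smallest ion is O²⁻.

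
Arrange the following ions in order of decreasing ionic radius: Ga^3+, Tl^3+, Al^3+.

These ions sit in one column with identical charge. Each step down the periodic table adds a principal shell, increasing the radius.

Tl^3+ > Ga^3+ > Al^3+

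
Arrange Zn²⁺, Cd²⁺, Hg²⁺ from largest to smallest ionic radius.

Hg²⁺ > Cd²⁺ > Zn²⁺

These ions sit in one column with identical charge. Each step down the periodic table adds a principal shell, increasing the radius.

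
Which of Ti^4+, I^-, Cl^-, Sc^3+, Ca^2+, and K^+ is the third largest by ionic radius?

First list Z and electron count for each: Ti^4+: 18 e⁻, Z=22, Sc^3+: 18 e⁻, Z=21, Ca^2+: 18 e⁻, Z=20, K^+: 18 e⁻, Z=19, Cl^-: 18 e⁻, Z=17, I^-: 54 e⁻, Z=53. Ti^4+ < Sc^3+ (both 18 e⁻, Z=22>21); Sc^3+ < Ca^2+ (isoelectronic, higher Z=21 is smaller); Ca^2+ < K^+ (both 18 e⁻, Z=20>19); K^+ < Cl^- (both 18 e⁻, Z=19>17); Cl^- < I^- (same group, period 3 vs 5).
That gives Ti^4+ < Sc^3+ < Ca^2+ < K^+ < Cl^- < I^-. From the largest end, number 3 is K^+.

K^+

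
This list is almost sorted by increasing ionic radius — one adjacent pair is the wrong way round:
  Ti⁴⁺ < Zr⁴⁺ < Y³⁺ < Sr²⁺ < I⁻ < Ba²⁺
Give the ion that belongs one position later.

I⁻

Check each adjacent pair. I⁻ and Ba²⁺ are reversed: they are isoelectronic (54 e⁻) and Ba has more protons than I (56 vs 53), making Ba²⁺ smaller. No other neighbouring pair contradicts the periodic trends, so I⁻ is the ion listed too early.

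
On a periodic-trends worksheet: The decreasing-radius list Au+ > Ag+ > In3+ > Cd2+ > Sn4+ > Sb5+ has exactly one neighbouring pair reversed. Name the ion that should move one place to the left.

Cd2+

The pair In3+, Cd2+ is the wrong way round — both have 46 electrons but Z(In)=49 > Z(Cd)=48, so In3+ should be the smaller of the two. All other adjacent pairs agree with periodic trends, so Cd2+ is the misplaced ion.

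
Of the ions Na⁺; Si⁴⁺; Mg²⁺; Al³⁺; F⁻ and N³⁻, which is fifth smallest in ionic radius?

F⁻

All of these have 10 electrons (isoelectronic). With the same electron cloud, the ion with the most protons pulls it in tightest. Nuclear charges: Si⁴⁺ (Z=14), Al³⁺ (Z=13), Mg²⁺ (Z=12), Na⁺ (Z=11), F⁻ (Z=9), N³⁻ (Z=7). Highest Z is smallest.
That gives Si⁴⁺ < Al³⁺ < Mg²⁺ < Na⁺ < F⁻ < N³⁻. From the smallest end, number 5 is F⁻.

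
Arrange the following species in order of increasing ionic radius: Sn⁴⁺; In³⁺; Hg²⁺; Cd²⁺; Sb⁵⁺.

Sb⁵⁺ < Sn⁴⁺ < In³⁺ < Cd²⁺ < Hg²⁺

First list Z and electron count for each: Sb⁵⁺: 46 e⁻, Z=51, Sn⁴⁺: 46 e⁻, Z=50, In³⁺: 46 e⁻, Z=49, Cd²⁺: 46 e⁻, Z=48, Hg²⁺: 78 e⁻, Z=80. Sb⁵⁺ < Sn⁴⁺ (isoelectronic, higher Z=51 is smaller); Sn⁴⁺ < In³⁺ (isoelectronic, higher Z=50 is smaller); In³⁺ < Cd²⁺ (isoelectronic, higher Z=49 is smaller); Cd²⁺ < Hg²⁺ (same group, period 5 vs 6).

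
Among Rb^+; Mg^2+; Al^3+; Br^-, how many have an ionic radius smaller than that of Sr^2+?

Tabulating Z and e⁻: Al^3+ (Z=13, 10 e⁻), Mg^2+ (Z=12, 10 e⁻), Sr^2+ (Z=38, 36 e⁻), Rb^+ (Z=37, 36 e⁻), Br^- (Z=35, 36 e⁻). Al^3+ < Mg^2+ (both 10 e⁻, Z=13>12); Mg^2+ < Sr^2+ (same group, period 3 vs 5); Sr^2+ < Rb^+ (both 36 e⁻, Z=38>37); Rb^+ < Br^- (both 36 e⁻, Z=37>35).
Relative to Sr^2+, the ions that are smaller are Al^3+, Mg^2+. So 2 are smaller.

2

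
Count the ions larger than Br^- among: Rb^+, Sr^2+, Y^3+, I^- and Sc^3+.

1

Sc^3+ (Z=21, 18 e⁻), Y^3+ (Z=39, 36 e⁻), Sr^2+ (Z=38, 36 e⁻), Rb^+ (Z=37, 36 e⁻), Br^- (Z=35, 36 e⁻), I^- (Z=53, 54 e⁻). Sc^3+ < Y^3+ (same group, 1 shell fewer); Y^3+ < Sr^2+ (both 36 e⁻, Z=39>38); Sr^2+ < Rb^+ (both 36 e⁻, Z=38>37); Rb^+ < Br^- (both 36 e⁻, Z=37>35); Br^- < I^- (same group, 1 shell fewer).
Ordering all of them (including Br^-) by radius gives Sc^3+ < Y^3+ < Sr^2+ < Rb^+ < Br^- < I^-. That's 1.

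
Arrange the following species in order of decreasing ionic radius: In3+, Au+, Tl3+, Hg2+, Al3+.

Au+ > Hg2+ > Tl3+ > In3+ > Al3+

Electron counts and nuclear charges: Al3+: 10 e⁻, Z=13, In3+: 46 e⁻, Z=49, Tl3+: 78 e⁻, Z=81, Hg2+: 78 e⁻, Z=80, Au+: 78 e⁻, Z=79. Al3+ < In3+ (same group, period 3 vs 5); In3+ < Tl3+ (same group, period 5 vs 6); Tl3+ < Hg2+ (both 78 e⁻, Z=81>80); Hg2+ < Au+ (both 78 e⁻, Z=80>79).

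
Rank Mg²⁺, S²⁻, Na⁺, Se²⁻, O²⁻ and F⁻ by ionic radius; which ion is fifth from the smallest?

S²⁻

Mg²⁺: 10 e⁻, Z=12, Na⁺: 10 e⁻, Z=11, F⁻: 10 e⁻, Z=9, O²⁻: 10 e⁻, Z=8, S²⁻: 18 e⁻, Z=16, Se²⁻: 36 e⁻, Z=34. Mg²⁺ < Na⁺ (isoelectronic, higher Z=12 is smaller); Na⁺ < F⁻ (both 10 e⁻, Z=11>9); F⁻ < O²⁻ (isoelectronic, higher Z=9 is smaller); O²⁻ < S²⁻ (same group, 1 shell fewer); S²⁻ < Se²⁻ (same group, period 3 vs 4).
Ordering: Mg²⁺ < Na⁺ < F⁻ < O²⁻ < S²⁻ < Se²⁻. The fifth smallest is S²⁻.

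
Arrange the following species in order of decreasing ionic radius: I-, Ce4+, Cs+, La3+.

Each ion has 54 electrons. The ranking follows nuclear charge in reverse — greater Z gives a smaller radius. Ce4+ (Z=58), La3+ (Z=57), Cs+ (Z=55), I- (Z=53).

I- > Cs+ > La3+ > Ce4+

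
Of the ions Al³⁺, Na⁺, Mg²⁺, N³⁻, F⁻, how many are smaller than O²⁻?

4

Each ion has 10 electrons. The ranking follows nuclear charge in reverse — greater Z gives a smaller radius. Al³⁺ (Z=13), Mg²⁺ (Z=12), Na⁺ (Z=11), F⁻ (Z=9), O²⁻ (Z=8), N³⁻ (Z=7).
Overall: Al³⁺ < Mg²⁺ < Na⁺ < F⁻ < O²⁻ < N³⁻. O²⁻ has 4 below it and 1 above. So 4 are smaller.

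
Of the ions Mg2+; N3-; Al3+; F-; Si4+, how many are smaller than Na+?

3

Isoelectronic series (10 e⁻ each). Size is set by nuclear charge: more protons means a smaller ion. Si4+ (Z=14), Al3+ (Z=13), Mg2+ (Z=12), Na+ (Z=11), F- (Z=9), N3- (Z=7).
Relative to Na+, the ions that are smaller are Si4+, Al3+, Mg2+. That's 3.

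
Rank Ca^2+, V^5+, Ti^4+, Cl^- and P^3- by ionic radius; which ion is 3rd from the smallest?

Ca^2+

All of these have 18 electrons (isoelectronic). With the same electron cloud, the ion with the most protons pulls it in tightest. Nuclear charges: V^5+ (Z=23), Ti^4+ (Z=22), Ca^2+ (Z=20), Cl^- (Z=17), P^3- (Z=15). Highest Z is smallest.
So the order is V^5+ < Ti^4+ < Ca^2+ < Cl^- < P^3-; the 3rd-smallest ion is Ca^2+.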